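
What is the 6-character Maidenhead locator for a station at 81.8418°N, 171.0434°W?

AR41lu

Add 180° to longitude and 90° to latitude: 8.9566, 171.8418.
Field: lon ⌊8.9566/20⌋ = 0 → A; lat ⌊171.8418/10⌋ = 17 → R.
Square: lon ⌊8.9566/2⌋ = 4; lat ⌊1.8418/1⌋ = 1.
Subsquare: lon ⌊0.9566/0.0833333⌋ = 11 → l; lat ⌊0.8418/0.0416667⌋ = 20 → u.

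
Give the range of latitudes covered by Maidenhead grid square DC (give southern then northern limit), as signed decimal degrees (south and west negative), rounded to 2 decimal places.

-70.00, -60.00

Field D=3, C=2: +3·20° lon, +2·10° lat → SW at lon -120°, lat -70°.
Cell spans 20° lon × 10° lat.
south -70.00, north -60.00.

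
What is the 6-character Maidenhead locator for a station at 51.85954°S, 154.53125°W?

BD28rd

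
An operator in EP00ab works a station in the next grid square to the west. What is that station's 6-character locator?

DP90xb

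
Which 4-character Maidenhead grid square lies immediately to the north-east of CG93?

DG04

Longitude square 9; +1 → 10, wraps to 0, carry into field.
Longitude field C = 2; +1 → 3 = D.
Latitude square 3; +1 → 4.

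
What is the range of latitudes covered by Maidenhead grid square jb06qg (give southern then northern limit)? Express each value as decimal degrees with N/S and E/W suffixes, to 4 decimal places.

73.7500° S, 73.7083° S

Field J=9, B=1: +9·20° lon, +1·10° lat → SW at lon 0°, lat -80°.
Square 0, 6: +0·2° lon, +6·1° lat → SW at lon 0°, lat -74°.
Subsquare q=16, g=6: +16·0.0833333° lon, +6·0.0416667° lat → SW at lon 1.33333°, lat -73.75°.
Cell spans 0.0833333° lon × 0.0416667° lat.
south 73.7500° S, north 73.7083° S.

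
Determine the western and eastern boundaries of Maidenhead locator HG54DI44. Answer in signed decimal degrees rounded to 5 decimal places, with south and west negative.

-29.71667, -29.70833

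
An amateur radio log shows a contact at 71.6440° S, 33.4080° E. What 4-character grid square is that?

Offset from 180°W / 90°S: lon 213.41°, lat 18.36°.
Field: lon ⌊213.41/20⌋ = 10 → K; lat ⌊18.36/10⌋ = 1 → B.
Square: lon ⌊13.41/2⌋ = 6; lat ⌊8.36/1⌋ = 8.

KB68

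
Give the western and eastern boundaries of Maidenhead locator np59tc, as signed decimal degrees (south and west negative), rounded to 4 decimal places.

91.5833, 91.6667

Field N=13, P=15: +13·20° lon, +15·10° lat → SW at lon 80°, lat 60°.
Square 5, 9: +5·2° lon, +9·1° lat → SW at lon 90°, lat 69°.
Subsquare t=19, c=2: +19·0.0833333° lon, +2·0.0416667° lat → SW at lon 91.5833°, lat 69.0833°.
Cell spans 0.0833333° lon × 0.0416667° lat.
west 91.5833, east 91.6667.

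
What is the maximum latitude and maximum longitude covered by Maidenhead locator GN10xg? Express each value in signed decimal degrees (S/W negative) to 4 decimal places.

40.2917, -56.0000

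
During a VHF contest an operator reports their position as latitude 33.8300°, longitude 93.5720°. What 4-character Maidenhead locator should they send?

NM63

Shift to the Maidenhead origin (180°W, 90°S): lon 273.57, lat 123.83.
Field (20°×10°, letters A–R): 273.57/20 → 13 → N, 123.83/10 → 12 → M; chars NM.
Square (2°×1°, digits 0–9): 13.57/2 → 6, 3.83/1 → 3; chars 63.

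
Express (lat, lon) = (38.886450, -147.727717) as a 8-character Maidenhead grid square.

BM68dv22

Add 180° to longitude and 90° to latitude: 32.27228, 128.88645.
Field: 32.27228/20 → 1 → B, 128.88645/10 → 12 → M; chars BM.
Square: 12.27228/2 → 6, 8.88645/1 → 8; chars 68.
Subsquare: 0.27228/0.0833333 → 3 → d, 0.88645/0.0416667 → 21 → v; chars dv.
Extended square: 0.02228/0.00833333 → 2, 0.01145/0.00416667 → 2; chars 22.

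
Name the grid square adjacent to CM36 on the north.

Latitude square 6; +1 → 7.
The longitude characters are unchanged.

CM37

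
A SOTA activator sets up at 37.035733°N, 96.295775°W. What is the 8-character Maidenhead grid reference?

EM17ua48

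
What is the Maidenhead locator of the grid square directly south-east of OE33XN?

OE43am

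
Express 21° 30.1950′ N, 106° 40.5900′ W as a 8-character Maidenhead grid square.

Shift to the Maidenhead origin (180°W, 90°S): lon 73.32350, lat 111.50325.
Field (20°×10°, letters A–R): 73.32350/20 → 3 → D, 111.50325/10 → 11 → L; chars DL.
Square (2°×1°, digits 0–9): 13.32350/2 → 6, 1.50325/1 → 1; chars 61.
Subsquare (5′×2.5′, letters a–x): 1.32350/0.0833333 → 15 → p, 0.50325/0.0416667 → 12 → m; chars pm.
Extended square (30″×15″, digits 0–9): 0.07350/0.00833333 → 8, 0.00325/0.00416667 → 0; chars 80.

DL61pm80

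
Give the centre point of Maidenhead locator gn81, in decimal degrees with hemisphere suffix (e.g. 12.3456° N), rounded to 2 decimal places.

41.50° N, 43.00° W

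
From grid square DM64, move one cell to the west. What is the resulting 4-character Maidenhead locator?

DM54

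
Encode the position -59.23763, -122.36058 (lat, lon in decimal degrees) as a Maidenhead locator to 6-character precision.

Offset from 180°W / 90°S: lon 57.6394°, lat 30.7624°.
Field: 57.6394/20 → 2 → C, 30.7624/10 → 3 → D; chars CD.
Square: 17.6394/2 → 8, 0.7624/1 → 0; chars 80.
Subsquare: 1.6394/0.0833333 → 19 → t, 0.7624/0.0416667 → 18 → s; chars ts.

CD80ts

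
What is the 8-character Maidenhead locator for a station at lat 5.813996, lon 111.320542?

Shift to the Maidenhead origin (180°W, 90°S): lon 291.32054, lat 95.81400.
Field: lon ⌊291.32054/20⌋ = 14 → O; lat ⌊95.81400/10⌋ = 9 → J.
Square: lon ⌊11.32054/2⌋ = 5; lat ⌊5.81400/1⌋ = 5.
Subsquare: lon ⌊1.32054/0.0833333⌋ = 15 → p; lat ⌊0.81400/0.0416667⌋ = 19 → t.
Extended square: lon ⌊0.07054/0.00833333⌋ = 8; lat ⌊0.02233/0.00416667⌋ = 5.

OJ55pt85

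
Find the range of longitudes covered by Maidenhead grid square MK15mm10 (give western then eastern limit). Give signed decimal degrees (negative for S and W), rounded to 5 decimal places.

63.00833, 63.01667

Field M=12, K=10: +12·20° lon, +10·10° lat → SW at lon 60°, lat 10°.
Square 1, 5: +1·2° lon, +5·1° lat → SW at lon 62°, lat 15°.
Subsquare m=12, m=12: +12·0.0833333° lon, +12·0.0416667° lat → SW at lon 63°, lat 15.5°.
Extended square 1, 0: +1·0.00833333° lon, +0·0.00416667° lat → SW at lon 63.0083°, lat 15.5°.
Cell spans 0.00833333° lon × 0.00416667° lat.
west 63.00833, east 63.01667.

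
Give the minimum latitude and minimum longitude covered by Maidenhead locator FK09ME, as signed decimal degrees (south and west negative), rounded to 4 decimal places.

Field F=5, K=10: +5·20° lon, +10·10° lat → SW at lon -80°, lat 10°.
Square 0, 9: +0·2° lon, +9·1° lat → SW at lon -80°, lat 19°.
Subsquare m=12, e=4: +12·0.0833333° lon, +4·0.0416667° lat → SW at lon -79°, lat 19.1667°.
latitude 19.1667, longitude -79.0000.

19.1667, -79.0000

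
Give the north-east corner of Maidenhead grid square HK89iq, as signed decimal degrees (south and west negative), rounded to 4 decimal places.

19.7083, -23.2500

Field H=7, K=10: +7·20° lon, +10·10° lat → SW at lon -40°, lat 10°.
Square 8, 9: +8·2° lon, +9·1° lat → SW at lon -24°, lat 19°.
Subsquare i=8, q=16: +8·0.0833333° lon, +16·0.0416667° lat → SW at lon -23.3333°, lat 19.6667°.
Cell spans 0.0833333° lon × 0.0416667° lat. NE corner is SW corner plus one full cell.
latitude 19.7083, longitude -23.2500.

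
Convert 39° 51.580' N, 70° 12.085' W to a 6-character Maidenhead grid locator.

FM49vu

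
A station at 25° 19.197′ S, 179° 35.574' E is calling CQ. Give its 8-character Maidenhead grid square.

Add 180° to longitude and 90° to latitude: 359.59290, 64.68005.
Field: 359.59290/20 → 17 → R, 64.68005/10 → 6 → G; chars RG.
Square: 19.59290/2 → 9, 4.68005/1 → 4; chars 94.
Subsquare: 1.59290/0.0833333 → 19 → t, 0.68005/0.0416667 → 16 → q; chars tq.
Extended square: 0.00957/0.00833333 → 1, 0.01338/0.00416667 → 3; chars 13.

RG94tq13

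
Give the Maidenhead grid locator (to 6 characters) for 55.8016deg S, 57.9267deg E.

Add 180° to longitude and 90° to latitude: 237.9267, 34.1984.
Field: 237.9267/20 → 11 → L, 34.1984/10 → 3 → D; chars LD.
Square: 17.9267/2 → 8, 4.1984/1 → 4; chars 84.
Subsquare: 1.9267/0.0833333 → 23 → x, 0.1984/0.0416667 → 4 → e; chars xe.

LD84xe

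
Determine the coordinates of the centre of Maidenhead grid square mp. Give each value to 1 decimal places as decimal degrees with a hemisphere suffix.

65.0° N, 70.0° E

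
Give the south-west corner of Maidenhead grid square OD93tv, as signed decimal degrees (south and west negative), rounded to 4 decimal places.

Field O=14, D=3: +14·20° lon, +3·10° lat → SW at lon 100°, lat -60°.
Square 9, 3: +9·2° lon, +3·1° lat → SW at lon 118°, lat -57°.
Subsquare t=19, v=21: +19·0.0833333° lon, +21·0.0416667° lat → SW at lon 119.583°, lat -56.125°.
latitude -56.1250, longitude 119.5833.

-56.1250, 119.5833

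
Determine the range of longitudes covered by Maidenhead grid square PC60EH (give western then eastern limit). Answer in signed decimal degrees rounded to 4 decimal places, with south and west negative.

132.3333, 132.4167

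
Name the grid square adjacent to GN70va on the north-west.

GN70ub

Longitude subsquare v = 21; −1 → 20 = u.
Latitude subsquare a = 0; +1 → 1 = b.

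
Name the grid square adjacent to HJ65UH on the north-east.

Longitude subsquare u = 20; +1 → 21 = v.
Latitude subsquare h = 7; +1 → 8 = i.

HJ65vi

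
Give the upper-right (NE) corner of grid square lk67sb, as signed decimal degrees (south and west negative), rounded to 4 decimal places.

17.0833, 53.5833

Field L=11, K=10: +11·20° lon, +10·10° lat → SW at lon 40°, lat 10°.
Square 6, 7: +6·2° lon, +7·1° lat → SW at lon 52°, lat 17°.
Subsquare s=18, b=1: +18·0.0833333° lon, +1·0.0416667° lat → SW at lon 53.5°, lat 17.0417°.
Cell spans 0.0833333° lon × 0.0416667° lat. NE corner is SW corner plus one full cell.
latitude 17.0833, longitude 53.5833.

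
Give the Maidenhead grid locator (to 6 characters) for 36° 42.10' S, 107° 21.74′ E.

OF33qh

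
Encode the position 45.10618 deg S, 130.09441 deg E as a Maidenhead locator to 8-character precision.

Offset from 180°W / 90°S: lon 310.09441°, lat 44.89382°.
Field: 310.09441/20 → 15 → P, 44.89382/10 → 4 → E; chars PE.
Square: 10.09441/2 → 5, 4.89382/1 → 4; chars 54.
Subsquare: 0.09441/0.0833333 → 1 → b, 0.89382/0.0416667 → 21 → v; chars bv.
Extended square: 0.01108/0.00833333 → 1, 0.01882/0.00416667 → 4; chars 14.

PE54bv14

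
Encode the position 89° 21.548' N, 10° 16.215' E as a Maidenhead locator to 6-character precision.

JR59di

Shift to the Maidenhead origin (180°W, 90°S): lon 190.2703, lat 179.3591.
Field (20°×10°, letters A–R): 190.2703/20 → 9 → J, 179.3591/10 → 17 → R; chars JR.
Square (2°×1°, digits 0–9): 10.2703/2 → 5, 9.3591/1 → 9; chars 59.
Subsquare (5′×2.5′, letters a–x): 0.2703/0.0833333 → 3 → d, 0.3591/0.0416667 → 8 → i; chars di.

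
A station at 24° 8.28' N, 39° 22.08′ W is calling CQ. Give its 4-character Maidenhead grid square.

Offset from 180°W / 90°S: lon 140.63°, lat 114.14°.
Field (20°×10°, letters A–R): 140.63/20 → 7 → H, 114.14/10 → 11 → L; chars HL.
Square (2°×1°, digits 0–9): 0.63/2 → 0, 4.14/1 → 4; chars 04.

HL04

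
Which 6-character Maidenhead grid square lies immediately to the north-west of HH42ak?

HH32xl

Longitude subsquare a = 0; −1 → -1, wraps to 23 = x, carry into square.
Longitude square 4; −1 → 3.
Latitude subsquare k = 10; +1 → 11 = l.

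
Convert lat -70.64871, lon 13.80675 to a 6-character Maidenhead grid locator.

JB69vi

Offset from 180°W / 90°S: lon 193.8067°, lat 19.3513°.
Field (20°×10°, letters A–R): lon ⌊193.8067/20⌋ = 9 → J; lat ⌊19.3513/10⌋ = 1 → B.
Square (2°×1°, digits 0–9): lon ⌊13.8067/2⌋ = 6; lat ⌊9.3513/1⌋ = 9.
Subsquare (5′×2.5′, letters a–x): lon ⌊1.8067/0.0833333⌋ = 21 → v; lat ⌊0.3513/0.0416667⌋ = 8 → i.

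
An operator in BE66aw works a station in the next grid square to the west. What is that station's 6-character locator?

BE56xw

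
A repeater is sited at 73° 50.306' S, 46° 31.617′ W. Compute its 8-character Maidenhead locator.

GB66rd68

Offset from 180°W / 90°S: lon 133.47305°, lat 16.16157°.
Field: 133.47305/20 → 6 → G, 16.16157/10 → 1 → B; chars GB.
Square: 13.47305/2 → 6, 6.16157/1 → 6; chars 66.
Subsquare: 1.47305/0.0833333 → 17 → r, 0.16157/0.0416667 → 3 → d; chars rd.
Extended square: 0.05638/0.00833333 → 6, 0.03657/0.00416667 → 8; chars 68.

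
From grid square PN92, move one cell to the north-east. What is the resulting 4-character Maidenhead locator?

QN03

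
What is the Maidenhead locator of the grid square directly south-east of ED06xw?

ED16av

Longitude subsquare x = 23; +1 → 24, wraps to 0 = a, carry into square.
Longitude square 0; +1 → 1.
Latitude subsquare w = 22; −1 → 21 = v.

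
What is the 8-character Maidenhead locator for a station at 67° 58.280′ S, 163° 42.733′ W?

AC82da46

Offset from 180°W / 90°S: lon 16.28778°, lat 22.02867°.
Field: lon ⌊16.28778/20⌋ = 0 → A; lat ⌊22.02867/10⌋ = 2 → C.
Square: lon ⌊16.28778/2⌋ = 8; lat ⌊2.02867/1⌋ = 2.
Subsquare: lon ⌊0.28778/0.0833333⌋ = 3 → d; lat ⌊0.02867/0.0416667⌋ = 0 → a.
Extended square: lon ⌊0.03778/0.00833333⌋ = 4; lat ⌊0.02867/0.00416667⌋ = 6.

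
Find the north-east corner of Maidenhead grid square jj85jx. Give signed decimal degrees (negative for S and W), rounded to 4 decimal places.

6.0000, 16.8333

Field J=9, J=9: +9·20° lon, +9·10° lat → SW at lon 0°, lat 0°.
Square 8, 5: +8·2° lon, +5·1° lat → SW at lon 16°, lat 5°.
Subsquare j=9, x=23: +9·0.0833333° lon, +23·0.0416667° lat → SW at lon 16.75°, lat 5.95833°.
Cell spans 0.0833333° lon × 0.0416667° lat. NE corner is SW corner plus one full cell.
latitude 6.0000, longitude 16.8333.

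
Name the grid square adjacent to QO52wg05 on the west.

Longitude extended square 0; −1 → -1, wraps to 9, carry into subsquare.
Longitude subsquare w = 22; −1 → 21 = v.
The latitude characters are unchanged.

QO52vg95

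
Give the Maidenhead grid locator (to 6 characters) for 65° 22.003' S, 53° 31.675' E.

LC64sp

Shift to the Maidenhead origin (180°W, 90°S): lon 233.5279, lat 24.6333.
Field: lon ⌊233.5279/20⌋ = 11 → L; lat ⌊24.6333/10⌋ = 2 → C.
Square: lon ⌊13.5279/2⌋ = 6; lat ⌊4.6333/1⌋ = 4.
Subsquare: lon ⌊1.5279/0.0833333⌋ = 18 → s; lat ⌊0.6333/0.0416667⌋ = 15 → p.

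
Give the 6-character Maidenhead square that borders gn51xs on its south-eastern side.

Longitude subsquare x = 23; +1 → 24, wraps to 0 = a, carry into square.
Longitude square 5; +1 → 6.
Latitude subsquare s = 18; −1 → 17 = r.

GN61ar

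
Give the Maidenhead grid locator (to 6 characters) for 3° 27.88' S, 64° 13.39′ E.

MI26cm

Offset from 180°W / 90°S: lon 244.2232°, lat 86.5353°.
Field: 244.2232/20 → 12 → M, 86.5353/10 → 8 → I; chars MI.
Square: 4.2232/2 → 2, 6.5353/1 → 6; chars 26.
Subsquare: 0.2232/0.0833333 → 2 → c, 0.5353/0.0416667 → 12 → m; chars cm.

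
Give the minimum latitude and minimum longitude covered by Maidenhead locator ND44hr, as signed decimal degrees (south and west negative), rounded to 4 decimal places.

Field N=13, D=3: +13·20° lon, +3·10° lat → SW at lon 80°, lat -60°.
Square 4, 4: +4·2° lon, +4·1° lat → SW at lon 88°, lat -56°.
Subsquare h=7, r=17: +7·0.0833333° lon, +17·0.0416667° lat → SW at lon 88.5833°, lat -55.2917°.
latitude -55.2917, longitude 88.5833.

-55.2917, 88.5833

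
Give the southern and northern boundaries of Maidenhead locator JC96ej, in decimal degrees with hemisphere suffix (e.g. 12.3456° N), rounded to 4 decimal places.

Field J=9, C=2: +9·20° lon, +2·10° lat → SW at lon 0°, lat -70°.
Square 9, 6: +9·2° lon, +6·1° lat → SW at lon 18°, lat -64°.
Subsquare e=4, j=9: +4·0.0833333° lon, +9·0.0416667° lat → SW at lon 18.3333°, lat -63.625°.
Cell spans 0.0833333° lon × 0.0416667° lat.
south 63.6250° S, north 63.5833° S.

63.6250° S, 63.5833° S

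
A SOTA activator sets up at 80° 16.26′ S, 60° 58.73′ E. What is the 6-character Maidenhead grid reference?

MA09lr

Offset from 180°W / 90°S: lon 240.9788°, lat 9.7290°.
Field: 240.9788/20 → 12 → M, 9.7290/10 → 0 → A; chars MA.
Square: 0.9788/2 → 0, 9.7290/1 → 9; chars 09.
Subsquare: 0.9788/0.0833333 → 11 → l, 0.7290/0.0416667 → 17 → r; chars lr.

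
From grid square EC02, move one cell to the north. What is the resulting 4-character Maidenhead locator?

EC03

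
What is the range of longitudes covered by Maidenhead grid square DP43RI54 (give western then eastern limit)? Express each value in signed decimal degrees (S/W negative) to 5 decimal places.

Field D=3, P=15: +3·20° lon, +15·10° lat → SW at lon -120°, lat 60°.
Square 4, 3: +4·2° lon, +3·1° lat → SW at lon -112°, lat 63°.
Subsquare r=17, i=8: +17·0.0833333° lon, +8·0.0416667° lat → SW at lon -110.583°, lat 63.3333°.
Extended square 5, 4: +5·0.00833333° lon, +4·0.00416667° lat → SW at lon -110.542°, lat 63.35°.
Cell spans 0.00833333° lon × 0.00416667° lat.
west -110.54167, east -110.53333.

-110.54167, -110.53333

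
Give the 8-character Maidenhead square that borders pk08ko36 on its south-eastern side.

PK08ko45

Longitude extended square 3; +1 → 4.
Latitude extended square 6; −1 → 5.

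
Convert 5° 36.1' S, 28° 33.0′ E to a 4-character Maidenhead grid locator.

Offset from 180°W / 90°S: lon 208.55°, lat 84.40°.
Field: 208.55/20 → 10 → K, 84.40/10 → 8 → I; chars KI.
Square: 8.55/2 → 4, 4.40/1 → 4; chars 44.

KI44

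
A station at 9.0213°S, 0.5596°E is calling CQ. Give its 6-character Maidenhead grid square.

Offset from 180°W / 90°S: lon 180.5596°, lat 80.9787°.
Field: lon ⌊180.5596/20⌋ = 9 → J; lat ⌊80.9787/10⌋ = 8 → I.
Square: lon ⌊0.5596/2⌋ = 0; lat ⌊0.9787/1⌋ = 0.
Subsquare: lon ⌊0.5596/0.0833333⌋ = 6 → g; lat ⌊0.9787/0.0416667⌋ = 23 → x.

JI00gx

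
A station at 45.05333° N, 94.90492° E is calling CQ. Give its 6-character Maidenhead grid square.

Add 180° to longitude and 90° to latitude: 274.9049, 135.0533.
Field: lon ⌊274.9049/20⌋ = 13 → N; lat ⌊135.0533/10⌋ = 13 → N.
Square: lon ⌊14.9049/2⌋ = 7; lat ⌊5.0533/1⌋ = 5.
Subsquare: lon ⌊0.9049/0.0833333⌋ = 10 → k; lat ⌊0.0533/0.0416667⌋ = 1 → b.

NN75kb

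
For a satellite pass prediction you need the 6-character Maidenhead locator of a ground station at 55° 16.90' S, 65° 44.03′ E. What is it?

MD24ur

Add 180° to longitude and 90° to latitude: 245.7338, 34.7183.
Field (20°×10°, letters A–R): lon ⌊245.7338/20⌋ = 12 → M; lat ⌊34.7183/10⌋ = 3 → D.
Square (2°×1°, digits 0–9): lon ⌊5.7338/2⌋ = 2; lat ⌊4.7183/1⌋ = 4.
Subsquare (5′×2.5′, letters a–x): lon ⌊1.7338/0.0833333⌋ = 20 → u; lat ⌊0.7183/0.0416667⌋ = 17 → r.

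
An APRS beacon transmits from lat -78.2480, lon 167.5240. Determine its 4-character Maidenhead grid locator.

Add 180° to longitude and 90° to latitude: 347.52, 11.75.
Field: 347.52/20 → 17 → R, 11.75/10 → 1 → B; chars RB.
Square: 7.52/2 → 3, 1.75/1 → 1; chars 31.

RB31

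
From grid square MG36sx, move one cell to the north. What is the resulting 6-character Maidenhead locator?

Latitude subsquare x = 23; +1 → 24, wraps to 0 = a, carry into square.
Latitude square 6; +1 → 7.
The longitude characters are unchanged.

MG37sa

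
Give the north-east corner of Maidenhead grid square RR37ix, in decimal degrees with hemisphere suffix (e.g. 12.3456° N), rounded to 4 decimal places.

88.0000° N, 166.7500° E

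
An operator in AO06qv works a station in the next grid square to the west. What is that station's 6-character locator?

Longitude subsquare q = 16; −1 → 15 = p.
The latitude characters are unchanged.

AO06pv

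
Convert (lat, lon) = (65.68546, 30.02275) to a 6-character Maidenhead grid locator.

Shift to the Maidenhead origin (180°W, 90°S): lon 210.0228, lat 155.6855.
Field: lon ⌊210.0228/20⌋ = 10 → K; lat ⌊155.6855/10⌋ = 15 → P.
Square: lon ⌊10.0228/2⌋ = 5; lat ⌊5.6855/1⌋ = 5.
Subsquare: lon ⌊0.0228/0.0833333⌋ = 0 → a; lat ⌊0.6855/0.0416667⌋ = 16 → q.

KP55aq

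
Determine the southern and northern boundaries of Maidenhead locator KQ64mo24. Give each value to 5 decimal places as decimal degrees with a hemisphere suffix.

74.60000° N, 74.60417° N

Field K=10, Q=16: +10·20° lon, +16·10° lat → SW at lon 20°, lat 70°.
Square 6, 4: +6·2° lon, +4·1° lat → SW at lon 32°, lat 74°.
Subsquare m=12, o=14: +12·0.0833333° lon, +14·0.0416667° lat → SW at lon 33°, lat 74.5833°.
Extended square 2, 4: +2·0.00833333° lon, +4·0.00416667° lat → SW at lon 33.0167°, lat 74.6°.
Cell spans 0.00833333° lon × 0.00416667° lat.
south 74.60000° N, north 74.60417° N.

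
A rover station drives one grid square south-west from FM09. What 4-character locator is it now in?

Longitude square 0; −1 → -1, wraps to 9, carry into field.
Longitude field F = 5; −1 → 4 = E.
Latitude square 9; −1 → 8.

EM98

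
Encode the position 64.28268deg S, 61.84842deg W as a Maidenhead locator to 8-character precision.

FC95br82

Shift to the Maidenhead origin (180°W, 90°S): lon 118.15158, lat 25.71732.
Field: lon ⌊118.15158/20⌋ = 5 → F; lat ⌊25.71732/10⌋ = 2 → C.
Square: lon ⌊18.15158/2⌋ = 9; lat ⌊5.71732/1⌋ = 5.
Subsquare: lon ⌊0.15158/0.0833333⌋ = 1 → b; lat ⌊0.71732/0.0416667⌋ = 17 → r.
Extended square: lon ⌊0.06825/0.00833333⌋ = 8; lat ⌊0.00899/0.00416667⌋ = 2.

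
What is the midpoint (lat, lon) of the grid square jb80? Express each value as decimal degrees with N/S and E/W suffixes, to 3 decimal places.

79.500° S, 17.000° E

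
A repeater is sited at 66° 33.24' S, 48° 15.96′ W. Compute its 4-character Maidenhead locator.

Offset from 180°W / 90°S: lon 131.73°, lat 23.45°.
Field: lon ⌊131.73/20⌋ = 6 → G; lat ⌊23.45/10⌋ = 2 → C.
Square: lon ⌊11.73/2⌋ = 5; lat ⌊3.45/1⌋ = 3.

GC53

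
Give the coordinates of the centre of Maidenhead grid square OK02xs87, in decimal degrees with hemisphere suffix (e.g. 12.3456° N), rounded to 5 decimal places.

12.78125° N, 101.98750° E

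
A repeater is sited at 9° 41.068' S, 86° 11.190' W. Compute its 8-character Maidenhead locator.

Add 180° to longitude and 90° to latitude: 93.81350, 80.31553.
Field: 93.81350/20 → 4 → E, 80.31553/10 → 8 → I; chars EI.
Square: 13.81350/2 → 6, 0.31553/1 → 0; chars 60.
Subsquare: 1.81350/0.0833333 → 21 → v, 0.31553/0.0416667 → 7 → h; chars vh.
Extended square: 0.06350/0.00833333 → 7, 0.02387/0.00416667 → 5; chars 75.

EI60vh75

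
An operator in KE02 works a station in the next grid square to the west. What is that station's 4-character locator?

JE92

Longitude square 0; −1 → -1, wraps to 9, carry into field.
Longitude field K = 10; −1 → 9 = J.
The latitude characters are unchanged.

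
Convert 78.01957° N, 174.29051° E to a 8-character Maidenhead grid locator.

Add 180° to longitude and 90° to latitude: 354.29051, 168.01957.
Field: 354.29051/20 → 17 → R, 168.01957/10 → 16 → Q; chars RQ.
Square: 14.29051/2 → 7, 8.01957/1 → 8; chars 78.
Subsquare: 0.29051/0.0833333 → 3 → d, 0.01957/0.0416667 → 0 → a; chars da.
Extended square: 0.04051/0.00833333 → 4, 0.01957/0.00416667 → 4; chars 44.

RQ78da44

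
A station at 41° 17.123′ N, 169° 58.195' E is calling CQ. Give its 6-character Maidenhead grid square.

Add 180° to longitude and 90° to latitude: 349.9699, 131.2854.
Field (20°×10°, letters A–R): lon ⌊349.9699/20⌋ = 17 → R; lat ⌊131.2854/10⌋ = 13 → N.
Square (2°×1°, digits 0–9): lon ⌊9.9699/2⌋ = 4; lat ⌊1.2854/1⌋ = 1.
Subsquare (5′×2.5′, letters a–x): lon ⌊1.9699/0.0833333⌋ = 23 → x; lat ⌊0.2854/0.0416667⌋ = 6 → g.

RN41xg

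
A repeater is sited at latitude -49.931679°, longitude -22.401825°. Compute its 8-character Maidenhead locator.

Add 180° to longitude and 90° to latitude: 157.59817, 40.06832.
Field (20°×10°, letters A–R): lon ⌊157.59817/20⌋ = 7 → H; lat ⌊40.06832/10⌋ = 4 → E.
Square (2°×1°, digits 0–9): lon ⌊17.59817/2⌋ = 8; lat ⌊0.06832/1⌋ = 0.
Subsquare (5′×2.5′, letters a–x): lon ⌊1.59817/0.0833333⌋ = 19 → t; lat ⌊0.06832/0.0416667⌋ = 1 → b.
Extended square (30″×15″, digits 0–9): lon ⌊0.01484/0.00833333⌋ = 1; lat ⌊0.02665/0.00416667⌋ = 6.

HE80tb16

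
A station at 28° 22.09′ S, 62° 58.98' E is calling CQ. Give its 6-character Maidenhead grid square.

MG11lp

Add 180° to longitude and 90° to latitude: 242.9830, 61.6318.
Field (20°×10°, letters A–R): 242.9830/20 → 12 → M, 61.6318/10 → 6 → G; chars MG.
Square (2°×1°, digits 0–9): 2.9830/2 → 1, 1.6318/1 → 1; chars 11.
Subsquare (5′×2.5′, letters a–x): 0.9830/0.0833333 → 11 → l, 0.6318/0.0416667 → 15 → p; chars lp.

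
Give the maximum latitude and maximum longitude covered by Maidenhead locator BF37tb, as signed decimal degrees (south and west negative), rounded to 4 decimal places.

Field B=1, F=5: +1·20° lon, +5·10° lat → SW at lon -160°, lat -40°.
Square 3, 7: +3·2° lon, +7·1° lat → SW at lon -154°, lat -33°.
Subsquare t=19, b=1: +19·0.0833333° lon, +1·0.0416667° lat → SW at lon -152.417°, lat -32.9583°.
Cell spans 0.0833333° lon × 0.0416667° lat. NE corner is SW corner plus one full cell.
latitude -32.9167, longitude -152.3333.

-32.9167, -152.3333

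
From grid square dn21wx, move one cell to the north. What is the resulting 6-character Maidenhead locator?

DN22wa

Latitude subsquare x = 23; +1 → 24, wraps to 0 = a, carry into square.
Latitude square 1; +1 → 2.
The longitude characters are unchanged.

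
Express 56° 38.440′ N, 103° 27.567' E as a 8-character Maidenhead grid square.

OO16rp53

Shift to the Maidenhead origin (180°W, 90°S): lon 283.45945, lat 146.64067.
Field: 283.45945/20 → 14 → O, 146.64067/10 → 14 → O; chars OO.
Square: 3.45945/2 → 1, 6.64067/1 → 6; chars 16.
Subsquare: 1.45945/0.0833333 → 17 → r, 0.64067/0.0416667 → 15 → p; chars rp.
Extended square: 0.04278/0.00833333 → 5, 0.01567/0.00416667 → 3; chars 53.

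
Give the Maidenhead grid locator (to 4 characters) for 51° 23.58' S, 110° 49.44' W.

Shift to the Maidenhead origin (180°W, 90°S): lon 69.18, lat 38.61.
Field: 69.18/20 → 3 → D, 38.61/10 → 3 → D; chars DD.
Square: 9.18/2 → 4, 8.61/1 → 8; chars 48.

DD48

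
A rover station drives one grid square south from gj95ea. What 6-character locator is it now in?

Latitude subsquare a = 0; −1 → -1, wraps to 23 = x, carry into square.
Latitude square 5; −1 → 4.
The longitude characters are unchanged.

GJ94ex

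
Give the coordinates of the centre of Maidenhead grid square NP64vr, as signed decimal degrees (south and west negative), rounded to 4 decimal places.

64.7292, 93.7917

Field N=13, P=15: +13·20° lon, +15·10° lat → SW at lon 80°, lat 60°.
Square 6, 4: +6·2° lon, +4·1° lat → SW at lon 92°, lat 64°.
Subsquare v=21, r=17: +21·0.0833333° lon, +17·0.0416667° lat → SW at lon 93.75°, lat 64.7083°.
Cell spans 0.0833333° lon × 0.0416667° lat. Centre is SW corner plus half of each.
latitude 64.7292, longitude 93.7917.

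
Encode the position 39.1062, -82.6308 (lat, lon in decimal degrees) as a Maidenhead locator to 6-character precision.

EM89qc

Add 180° to longitude and 90° to latitude: 97.3692, 129.1062.
Field (20°×10°, letters A–R): lon ⌊97.3692/20⌋ = 4 → E; lat ⌊129.1062/10⌋ = 12 → M.
Square (2°×1°, digits 0–9): lon ⌊17.3692/2⌋ = 8; lat ⌊9.1062/1⌋ = 9.
Subsquare (5′×2.5′, letters a–x): lon ⌊1.3692/0.0833333⌋ = 16 → q; lat ⌊0.1062/0.0416667⌋ = 2 → c.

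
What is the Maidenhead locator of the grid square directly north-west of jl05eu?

Longitude subsquare e = 4; −1 → 3 = d.
Latitude subsquare u = 20; +1 → 21 = v.

JL05dv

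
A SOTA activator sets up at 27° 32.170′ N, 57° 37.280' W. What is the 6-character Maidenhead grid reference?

GL17em

Add 180° to longitude and 90° to latitude: 122.3787, 117.5362.
Field: 122.3787/20 → 6 → G, 117.5362/10 → 11 → L; chars GL.
Square: 2.3787/2 → 1, 7.5362/1 → 7; chars 17.
Subsquare: 0.3787/0.0833333 → 4 → e, 0.5362/0.0416667 → 12 → m; chars em.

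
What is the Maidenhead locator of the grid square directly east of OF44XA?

OF54aa

Longitude subsquare x = 23; +1 → 24, wraps to 0 = a, carry into square.
Longitude square 4; +1 → 5.
The latitude characters are unchanged.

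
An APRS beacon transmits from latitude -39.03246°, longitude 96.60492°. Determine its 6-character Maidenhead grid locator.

NF80hx

Shift to the Maidenhead origin (180°W, 90°S): lon 276.6049, lat 50.9675.
Field: 276.6049/20 → 13 → N, 50.9675/10 → 5 → F; chars NF.
Square: 16.6049/2 → 8, 0.9675/1 → 0; chars 80.
Subsquare: 0.6049/0.0833333 → 7 → h, 0.9675/0.0416667 → 23 → x; chars hx.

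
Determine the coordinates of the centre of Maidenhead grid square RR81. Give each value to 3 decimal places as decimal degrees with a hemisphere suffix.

81.500° N, 177.000° E

Field R=17, R=17: +17·20° lon, +17·10° lat → SW at lon 160°, lat 80°.
Square 8, 1: +8·2° lon, +1·1° lat → SW at lon 176°, lat 81°.
Cell spans 2° lon × 1° lat. Centre is SW corner plus half of each.
latitude 81.500° N, longitude 177.000° E.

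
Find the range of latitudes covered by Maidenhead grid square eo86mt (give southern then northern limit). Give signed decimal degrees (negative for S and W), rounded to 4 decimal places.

Field E=4, O=14: +4·20° lon, +14·10° lat → SW at lon -100°, lat 50°.
Square 8, 6: +8·2° lon, +6·1° lat → SW at lon -84°, lat 56°.
Subsquare m=12, t=19: +12·0.0833333° lon, +19·0.0416667° lat → SW at lon -83°, lat 56.7917°.
Cell spans 0.0833333° lon × 0.0416667° lat.
south 56.7917, north 56.8333.

56.7917, 56.8333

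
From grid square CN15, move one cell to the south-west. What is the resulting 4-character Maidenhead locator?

CN04

Longitude square 1; −1 → 0.
Latitude square 5; −1 → 4.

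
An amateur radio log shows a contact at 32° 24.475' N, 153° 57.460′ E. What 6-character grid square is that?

QM62xj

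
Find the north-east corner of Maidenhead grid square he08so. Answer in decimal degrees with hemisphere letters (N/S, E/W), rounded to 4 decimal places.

Field H=7, E=4: +7·20° lon, +4·10° lat → SW at lon -40°, lat -50°.
Square 0, 8: +0·2° lon, +8·1° lat → SW at lon -40°, lat -42°.
Subsquare s=18, o=14: +18·0.0833333° lon, +14·0.0416667° lat → SW at lon -38.5°, lat -41.4167°.
Cell spans 0.0833333° lon × 0.0416667° lat. NE corner is SW corner plus one full cell.
latitude 41.3750° S, longitude 38.4167° W.

41.3750° S, 38.4167° W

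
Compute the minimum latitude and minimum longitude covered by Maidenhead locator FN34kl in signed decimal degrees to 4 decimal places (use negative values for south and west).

44.4583, -73.1667

Field F=5, N=13: +5·20° lon, +13·10° lat → SW at lon -80°, lat 40°.
Square 3, 4: +3·2° lon, +4·1° lat → SW at lon -74°, lat 44°.
Subsquare k=10, l=11: +10·0.0833333° lon, +11·0.0416667° lat → SW at lon -73.1667°, lat 44.4583°.
latitude 44.4583, longitude -73.1667.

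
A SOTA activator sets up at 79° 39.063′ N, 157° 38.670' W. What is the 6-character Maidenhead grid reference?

BQ19ep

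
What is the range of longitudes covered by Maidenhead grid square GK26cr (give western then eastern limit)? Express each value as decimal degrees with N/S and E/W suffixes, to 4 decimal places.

55.8333° W, 55.7500° W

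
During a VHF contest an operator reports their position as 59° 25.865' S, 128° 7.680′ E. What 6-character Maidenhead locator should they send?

PD40bn

Add 180° to longitude and 90° to latitude: 308.1280, 30.5689.
Field (20°×10°, letters A–R): 308.1280/20 → 15 → P, 30.5689/10 → 3 → D; chars PD.
Square (2°×1°, digits 0–9): 8.1280/2 → 4, 0.5689/1 → 0; chars 40.
Subsquare (5′×2.5′, letters a–x): 0.1280/0.0833333 → 1 → b, 0.5689/0.0416667 → 13 → n; chars bn.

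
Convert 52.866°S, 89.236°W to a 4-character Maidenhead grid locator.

ED57

Offset from 180°W / 90°S: lon 90.76°, lat 37.13°.
Field (20°×10°, letters A–R): 90.76/20 → 4 → E, 37.13/10 → 3 → D; chars ED.
Square (2°×1°, digits 0–9): 10.76/2 → 5, 7.13/1 → 7; chars 57.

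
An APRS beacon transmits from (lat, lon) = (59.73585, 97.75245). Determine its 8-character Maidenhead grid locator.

NO89vr06

Shift to the Maidenhead origin (180°W, 90°S): lon 277.75245, lat 149.73585.
Field: lon ⌊277.75245/20⌋ = 13 → N; lat ⌊149.73585/10⌋ = 14 → O.
Square: lon ⌊17.75245/2⌋ = 8; lat ⌊9.73585/1⌋ = 9.
Subsquare: lon ⌊1.75245/0.0833333⌋ = 21 → v; lat ⌊0.73585/0.0416667⌋ = 17 → r.
Extended square: lon ⌊0.00245/0.00833333⌋ = 0; lat ⌊0.02752/0.00416667⌋ = 6.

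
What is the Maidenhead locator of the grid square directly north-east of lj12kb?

LJ12lc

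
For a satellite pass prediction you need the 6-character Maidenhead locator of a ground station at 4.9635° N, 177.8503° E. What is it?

RJ84wx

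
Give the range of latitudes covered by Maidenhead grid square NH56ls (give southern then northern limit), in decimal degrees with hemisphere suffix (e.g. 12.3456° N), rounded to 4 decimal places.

Field N=13, H=7: +13·20° lon, +7·10° lat → SW at lon 80°, lat -20°.
Square 5, 6: +5·2° lon, +6·1° lat → SW at lon 90°, lat -14°.
Subsquare l=11, s=18: +11·0.0833333° lon, +18·0.0416667° lat → SW at lon 90.9167°, lat -13.25°.
Cell spans 0.0833333° lon × 0.0416667° lat.
south 13.2500° S, north 13.2083° S.

13.2500° S, 13.2083° S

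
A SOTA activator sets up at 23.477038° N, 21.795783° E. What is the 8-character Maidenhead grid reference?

Add 180° to longitude and 90° to latitude: 201.79578, 113.47704.
Field: lon ⌊201.79578/20⌋ = 10 → K; lat ⌊113.47704/10⌋ = 11 → L.
Square: lon ⌊1.79578/2⌋ = 0; lat ⌊3.47704/1⌋ = 3.
Subsquare: lon ⌊1.79578/0.0833333⌋ = 21 → v; lat ⌊0.47704/0.0416667⌋ = 11 → l.
Extended square: lon ⌊0.04578/0.00833333⌋ = 5; lat ⌊0.01870/0.00416667⌋ = 4.

KL03vl54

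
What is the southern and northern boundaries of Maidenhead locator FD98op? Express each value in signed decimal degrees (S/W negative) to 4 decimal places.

-51.3750, -51.3333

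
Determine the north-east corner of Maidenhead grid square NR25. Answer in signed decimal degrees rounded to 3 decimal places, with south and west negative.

86.000, 86.000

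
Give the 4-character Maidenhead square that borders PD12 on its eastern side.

PD22

Longitude square 1; +1 → 2.
The latitude characters are unchanged.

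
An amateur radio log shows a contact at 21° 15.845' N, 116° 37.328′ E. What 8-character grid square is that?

Shift to the Maidenhead origin (180°W, 90°S): lon 296.62213, lat 111.26408.
Field: lon ⌊296.62213/20⌋ = 14 → O; lat ⌊111.26408/10⌋ = 11 → L.
Square: lon ⌊16.62213/2⌋ = 8; lat ⌊1.26408/1⌋ = 1.
Subsquare: lon ⌊0.62213/0.0833333⌋ = 7 → h; lat ⌊0.26408/0.0416667⌋ = 6 → g.
Extended square: lon ⌊0.03880/0.00833333⌋ = 4; lat ⌊0.01408/0.00416667⌋ = 3.

OL81hg43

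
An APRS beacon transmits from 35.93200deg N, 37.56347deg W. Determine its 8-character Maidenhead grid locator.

HM15fw23

Add 180° to longitude and 90° to latitude: 142.43653, 125.93200.
Field (20°×10°, letters A–R): 142.43653/20 → 7 → H, 125.93200/10 → 12 → M; chars HM.
Square (2°×1°, digits 0–9): 2.43653/2 → 1, 5.93200/1 → 5; chars 15.
Subsquare (5′×2.5′, letters a–x): 0.43653/0.0833333 → 5 → f, 0.93200/0.0416667 → 22 → w; chars fw.
Extended square (30″×15″, digits 0–9): 0.01986/0.00833333 → 2, 0.01533/0.00416667 → 3; chars 23.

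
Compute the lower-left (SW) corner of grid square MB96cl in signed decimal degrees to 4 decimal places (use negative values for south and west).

-73.5417, 78.1667

Field M=12, B=1: +12·20° lon, +1·10° lat → SW at lon 60°, lat -80°.
Square 9, 6: +9·2° lon, +6·1° lat → SW at lon 78°, lat -74°.
Subsquare c=2, l=11: +2·0.0833333° lon, +11·0.0416667° lat → SW at lon 78.1667°, lat -73.5417°.
latitude -73.5417, longitude 78.1667.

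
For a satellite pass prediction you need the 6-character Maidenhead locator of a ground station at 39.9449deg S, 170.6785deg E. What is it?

Shift to the Maidenhead origin (180°W, 90°S): lon 350.6785, lat 50.0551.
Field: 350.6785/20 → 17 → R, 50.0551/10 → 5 → F; chars RF.
Square: 10.6785/2 → 5, 0.0551/1 → 0; chars 50.
Subsquare: 0.6785/0.0833333 → 8 → i, 0.0551/0.0416667 → 1 → b; chars ib.

RF50ib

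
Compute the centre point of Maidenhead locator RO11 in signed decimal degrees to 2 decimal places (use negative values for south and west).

51.50, 163.00

Field R=17, O=14: +17·20° lon, +14·10° lat → SW at lon 160°, lat 50°.
Square 1, 1: +1·2° lon, +1·1° lat → SW at lon 162°, lat 51°.
Cell spans 2° lon × 1° lat. Centre is SW corner plus half of each.
latitude 51.50, longitude 163.00.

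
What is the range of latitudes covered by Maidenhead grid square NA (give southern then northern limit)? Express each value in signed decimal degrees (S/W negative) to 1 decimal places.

-90.0, -80.0

Field N=13, A=0: +13·20° lon, +0·10° lat → SW at lon 80°, lat -90°.
Cell spans 20° lon × 10° lat.
south -90.0, north -80.0.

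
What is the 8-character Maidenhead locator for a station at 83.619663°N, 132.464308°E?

PR63fo58

Shift to the Maidenhead origin (180°W, 90°S): lon 312.46431, lat 173.61966.
Field: lon ⌊312.46431/20⌋ = 15 → P; lat ⌊173.61966/10⌋ = 17 → R.
Square: lon ⌊12.46431/2⌋ = 6; lat ⌊3.61966/1⌋ = 3.
Subsquare: lon ⌊0.46431/0.0833333⌋ = 5 → f; lat ⌊0.61966/0.0416667⌋ = 14 → o.
Extended square: lon ⌊0.04764/0.00833333⌋ = 5; lat ⌊0.03633/0.00416667⌋ = 8.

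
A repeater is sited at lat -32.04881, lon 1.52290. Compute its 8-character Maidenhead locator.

Offset from 180°W / 90°S: lon 181.52290°, lat 57.95119°.
Field: lon ⌊181.52290/20⌋ = 9 → J; lat ⌊57.95119/10⌋ = 5 → F.
Square: lon ⌊1.52290/2⌋ = 0; lat ⌊7.95119/1⌋ = 7.
Subsquare: lon ⌊1.52290/0.0833333⌋ = 18 → s; lat ⌊0.95119/0.0416667⌋ = 22 → w.
Extended square: lon ⌊0.02290/0.00833333⌋ = 2; lat ⌊0.03452/0.00416667⌋ = 8.

JF07sw28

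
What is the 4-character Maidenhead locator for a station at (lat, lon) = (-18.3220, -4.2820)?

Shift to the Maidenhead origin (180°W, 90°S): lon 175.72, lat 71.68.
Field: lon ⌊175.72/20⌋ = 8 → I; lat ⌊71.68/10⌋ = 7 → H.
Square: lon ⌊15.72/2⌋ = 7; lat ⌊1.68/1⌋ = 1.

IH71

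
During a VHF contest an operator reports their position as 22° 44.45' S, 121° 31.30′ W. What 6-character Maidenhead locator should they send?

CG97fg

Shift to the Maidenhead origin (180°W, 90°S): lon 58.4783, lat 67.2592.
Field: 58.4783/20 → 2 → C, 67.2592/10 → 6 → G; chars CG.
Square: 18.4783/2 → 9, 7.2592/1 → 7; chars 97.
Subsquare: 0.4783/0.0833333 → 5 → f, 0.2592/0.0416667 → 6 → g; chars fg.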